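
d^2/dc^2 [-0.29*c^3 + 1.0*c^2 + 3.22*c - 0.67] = 2.0 - 1.74*c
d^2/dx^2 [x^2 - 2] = 2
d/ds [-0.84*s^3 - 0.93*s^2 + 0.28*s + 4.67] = -2.52*s^2 - 1.86*s + 0.28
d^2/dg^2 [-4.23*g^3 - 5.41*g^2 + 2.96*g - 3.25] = -25.38*g - 10.82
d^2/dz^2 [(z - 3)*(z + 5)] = 2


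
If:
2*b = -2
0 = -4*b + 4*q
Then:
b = -1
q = -1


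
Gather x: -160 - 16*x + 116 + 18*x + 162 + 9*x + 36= 11*x + 154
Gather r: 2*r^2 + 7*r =2*r^2 + 7*r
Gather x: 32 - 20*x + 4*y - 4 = -20*x + 4*y + 28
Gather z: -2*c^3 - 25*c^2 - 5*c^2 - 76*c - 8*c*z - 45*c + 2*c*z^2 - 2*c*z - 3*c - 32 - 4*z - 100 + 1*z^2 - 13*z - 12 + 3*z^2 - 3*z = -2*c^3 - 30*c^2 - 124*c + z^2*(2*c + 4) + z*(-10*c - 20) - 144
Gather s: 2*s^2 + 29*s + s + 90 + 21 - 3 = 2*s^2 + 30*s + 108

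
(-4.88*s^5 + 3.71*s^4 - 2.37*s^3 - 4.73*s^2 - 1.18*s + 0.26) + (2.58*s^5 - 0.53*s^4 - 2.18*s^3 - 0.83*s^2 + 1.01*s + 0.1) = -2.3*s^5 + 3.18*s^4 - 4.55*s^3 - 5.56*s^2 - 0.17*s + 0.36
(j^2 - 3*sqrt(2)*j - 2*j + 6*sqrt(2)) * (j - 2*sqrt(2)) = j^3 - 5*sqrt(2)*j^2 - 2*j^2 + 12*j + 10*sqrt(2)*j - 24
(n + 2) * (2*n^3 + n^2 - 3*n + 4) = 2*n^4 + 5*n^3 - n^2 - 2*n + 8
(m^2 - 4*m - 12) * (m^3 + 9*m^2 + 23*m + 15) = m^5 + 5*m^4 - 25*m^3 - 185*m^2 - 336*m - 180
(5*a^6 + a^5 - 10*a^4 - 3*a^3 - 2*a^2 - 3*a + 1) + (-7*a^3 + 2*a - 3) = 5*a^6 + a^5 - 10*a^4 - 10*a^3 - 2*a^2 - a - 2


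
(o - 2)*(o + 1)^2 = o^3 - 3*o - 2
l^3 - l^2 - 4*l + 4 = (l - 2)*(l - 1)*(l + 2)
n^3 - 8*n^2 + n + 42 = (n - 7)*(n - 3)*(n + 2)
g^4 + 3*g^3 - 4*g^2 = g^2*(g - 1)*(g + 4)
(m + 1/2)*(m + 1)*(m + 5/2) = m^3 + 4*m^2 + 17*m/4 + 5/4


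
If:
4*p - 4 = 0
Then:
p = 1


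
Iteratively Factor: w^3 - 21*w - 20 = (w + 1)*(w^2 - w - 20) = (w + 1)*(w + 4)*(w - 5)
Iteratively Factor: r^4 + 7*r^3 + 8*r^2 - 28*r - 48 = (r + 2)*(r^3 + 5*r^2 - 2*r - 24) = (r - 2)*(r + 2)*(r^2 + 7*r + 12) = (r - 2)*(r + 2)*(r + 4)*(r + 3)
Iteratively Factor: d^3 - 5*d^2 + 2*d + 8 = (d - 4)*(d^2 - d - 2) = (d - 4)*(d + 1)*(d - 2)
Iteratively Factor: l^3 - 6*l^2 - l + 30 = (l - 5)*(l^2 - l - 6) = (l - 5)*(l - 3)*(l + 2)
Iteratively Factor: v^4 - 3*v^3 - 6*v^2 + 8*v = (v - 4)*(v^3 + v^2 - 2*v) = (v - 4)*(v + 2)*(v^2 - v) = (v - 4)*(v - 1)*(v + 2)*(v)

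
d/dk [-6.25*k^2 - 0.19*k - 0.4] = -12.5*k - 0.19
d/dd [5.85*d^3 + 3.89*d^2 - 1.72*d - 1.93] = 17.55*d^2 + 7.78*d - 1.72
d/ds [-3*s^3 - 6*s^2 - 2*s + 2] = -9*s^2 - 12*s - 2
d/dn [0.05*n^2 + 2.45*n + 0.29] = 0.1*n + 2.45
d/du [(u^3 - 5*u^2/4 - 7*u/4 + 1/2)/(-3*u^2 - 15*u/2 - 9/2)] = (-8*u^2 - 24*u + 31)/(6*(4*u^2 + 12*u + 9))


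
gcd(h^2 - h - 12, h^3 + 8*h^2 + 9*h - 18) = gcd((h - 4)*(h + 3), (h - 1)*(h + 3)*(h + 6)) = h + 3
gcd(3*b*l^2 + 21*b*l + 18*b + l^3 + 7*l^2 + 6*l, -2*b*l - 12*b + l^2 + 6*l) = l + 6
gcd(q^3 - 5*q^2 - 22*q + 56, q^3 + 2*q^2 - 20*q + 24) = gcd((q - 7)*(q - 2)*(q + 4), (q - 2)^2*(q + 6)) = q - 2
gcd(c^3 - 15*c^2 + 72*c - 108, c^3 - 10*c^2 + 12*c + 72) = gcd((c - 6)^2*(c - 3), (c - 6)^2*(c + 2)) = c^2 - 12*c + 36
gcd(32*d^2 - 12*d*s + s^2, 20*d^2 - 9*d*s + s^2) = -4*d + s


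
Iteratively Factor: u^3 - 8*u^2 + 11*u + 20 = (u - 4)*(u^2 - 4*u - 5) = (u - 5)*(u - 4)*(u + 1)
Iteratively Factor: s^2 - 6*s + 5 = (s - 1)*(s - 5)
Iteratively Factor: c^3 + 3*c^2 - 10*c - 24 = (c + 4)*(c^2 - c - 6) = (c - 3)*(c + 4)*(c + 2)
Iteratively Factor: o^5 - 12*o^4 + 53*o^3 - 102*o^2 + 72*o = (o - 4)*(o^4 - 8*o^3 + 21*o^2 - 18*o) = o*(o - 4)*(o^3 - 8*o^2 + 21*o - 18) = o*(o - 4)*(o - 3)*(o^2 - 5*o + 6) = o*(o - 4)*(o - 3)^2*(o - 2)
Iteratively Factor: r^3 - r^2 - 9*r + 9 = (r + 3)*(r^2 - 4*r + 3) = (r - 3)*(r + 3)*(r - 1)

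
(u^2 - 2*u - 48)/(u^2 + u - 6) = (u^2 - 2*u - 48)/(u^2 + u - 6)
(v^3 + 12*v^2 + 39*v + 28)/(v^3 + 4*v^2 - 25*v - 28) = (v + 4)/(v - 4)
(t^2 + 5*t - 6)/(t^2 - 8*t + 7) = (t + 6)/(t - 7)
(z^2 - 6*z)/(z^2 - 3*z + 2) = z*(z - 6)/(z^2 - 3*z + 2)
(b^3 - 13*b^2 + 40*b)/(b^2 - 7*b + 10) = b*(b - 8)/(b - 2)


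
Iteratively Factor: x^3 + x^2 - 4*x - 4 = (x + 1)*(x^2 - 4) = (x - 2)*(x + 1)*(x + 2)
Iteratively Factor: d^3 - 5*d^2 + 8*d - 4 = (d - 2)*(d^2 - 3*d + 2) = (d - 2)*(d - 1)*(d - 2)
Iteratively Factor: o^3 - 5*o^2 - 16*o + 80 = (o + 4)*(o^2 - 9*o + 20) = (o - 4)*(o + 4)*(o - 5)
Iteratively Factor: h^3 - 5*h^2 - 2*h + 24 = (h + 2)*(h^2 - 7*h + 12) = (h - 4)*(h + 2)*(h - 3)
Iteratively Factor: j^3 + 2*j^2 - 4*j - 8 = (j + 2)*(j^2 - 4) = (j + 2)^2*(j - 2)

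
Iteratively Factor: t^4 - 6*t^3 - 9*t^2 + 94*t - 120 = (t + 4)*(t^3 - 10*t^2 + 31*t - 30) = (t - 2)*(t + 4)*(t^2 - 8*t + 15) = (t - 3)*(t - 2)*(t + 4)*(t - 5)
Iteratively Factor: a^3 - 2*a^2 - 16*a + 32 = (a - 2)*(a^2 - 16) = (a - 2)*(a + 4)*(a - 4)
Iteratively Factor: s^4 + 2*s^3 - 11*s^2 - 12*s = (s + 4)*(s^3 - 2*s^2 - 3*s) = s*(s + 4)*(s^2 - 2*s - 3) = s*(s - 3)*(s + 4)*(s + 1)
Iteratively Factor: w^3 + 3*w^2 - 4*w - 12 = (w + 2)*(w^2 + w - 6) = (w + 2)*(w + 3)*(w - 2)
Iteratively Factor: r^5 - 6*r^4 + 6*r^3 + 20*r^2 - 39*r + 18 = (r - 1)*(r^4 - 5*r^3 + r^2 + 21*r - 18) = (r - 3)*(r - 1)*(r^3 - 2*r^2 - 5*r + 6) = (r - 3)*(r - 1)*(r + 2)*(r^2 - 4*r + 3) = (r - 3)*(r - 1)^2*(r + 2)*(r - 3)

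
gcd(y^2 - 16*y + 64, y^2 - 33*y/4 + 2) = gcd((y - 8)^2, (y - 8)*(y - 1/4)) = y - 8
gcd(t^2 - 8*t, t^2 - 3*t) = t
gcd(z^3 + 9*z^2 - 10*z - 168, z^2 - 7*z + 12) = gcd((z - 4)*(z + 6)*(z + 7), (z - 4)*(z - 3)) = z - 4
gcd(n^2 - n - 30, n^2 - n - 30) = n^2 - n - 30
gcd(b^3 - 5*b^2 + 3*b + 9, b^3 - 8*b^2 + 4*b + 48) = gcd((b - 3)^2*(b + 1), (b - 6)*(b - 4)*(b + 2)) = 1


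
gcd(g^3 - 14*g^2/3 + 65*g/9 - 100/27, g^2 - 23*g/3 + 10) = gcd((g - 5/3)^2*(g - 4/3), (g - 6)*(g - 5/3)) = g - 5/3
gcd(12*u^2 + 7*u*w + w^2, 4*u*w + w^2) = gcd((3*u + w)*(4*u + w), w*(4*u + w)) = 4*u + w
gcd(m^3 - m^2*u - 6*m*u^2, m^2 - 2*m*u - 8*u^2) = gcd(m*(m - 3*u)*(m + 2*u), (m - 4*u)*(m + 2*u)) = m + 2*u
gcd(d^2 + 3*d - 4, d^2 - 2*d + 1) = d - 1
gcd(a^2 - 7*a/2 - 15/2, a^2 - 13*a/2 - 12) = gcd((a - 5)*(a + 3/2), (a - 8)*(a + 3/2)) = a + 3/2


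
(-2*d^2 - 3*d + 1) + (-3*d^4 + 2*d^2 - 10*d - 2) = -3*d^4 - 13*d - 1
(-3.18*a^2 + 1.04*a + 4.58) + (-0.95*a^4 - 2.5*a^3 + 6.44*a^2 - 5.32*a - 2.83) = -0.95*a^4 - 2.5*a^3 + 3.26*a^2 - 4.28*a + 1.75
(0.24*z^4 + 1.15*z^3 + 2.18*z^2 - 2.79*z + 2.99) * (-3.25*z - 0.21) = -0.78*z^5 - 3.7879*z^4 - 7.3265*z^3 + 8.6097*z^2 - 9.1316*z - 0.6279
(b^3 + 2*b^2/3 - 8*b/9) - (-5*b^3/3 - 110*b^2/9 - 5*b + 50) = 8*b^3/3 + 116*b^2/9 + 37*b/9 - 50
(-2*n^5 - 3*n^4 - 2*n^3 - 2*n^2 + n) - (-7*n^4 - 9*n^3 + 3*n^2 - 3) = -2*n^5 + 4*n^4 + 7*n^3 - 5*n^2 + n + 3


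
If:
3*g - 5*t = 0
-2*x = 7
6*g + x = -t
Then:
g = 35/66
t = 7/22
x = -7/2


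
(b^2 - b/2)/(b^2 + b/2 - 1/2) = b/(b + 1)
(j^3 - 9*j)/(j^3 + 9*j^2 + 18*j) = (j - 3)/(j + 6)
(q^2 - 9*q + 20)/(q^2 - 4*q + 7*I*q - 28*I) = (q - 5)/(q + 7*I)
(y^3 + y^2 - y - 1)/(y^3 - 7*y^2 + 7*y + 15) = (y^2 - 1)/(y^2 - 8*y + 15)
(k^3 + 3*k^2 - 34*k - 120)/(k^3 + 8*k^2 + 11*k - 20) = (k - 6)/(k - 1)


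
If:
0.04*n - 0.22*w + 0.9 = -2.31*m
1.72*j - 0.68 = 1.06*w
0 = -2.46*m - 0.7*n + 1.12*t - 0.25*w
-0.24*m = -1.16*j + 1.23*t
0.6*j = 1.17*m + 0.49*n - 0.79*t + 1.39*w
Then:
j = 0.40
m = -0.43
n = 2.24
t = 0.46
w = 0.00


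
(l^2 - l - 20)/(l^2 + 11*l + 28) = (l - 5)/(l + 7)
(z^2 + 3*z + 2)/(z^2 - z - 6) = (z + 1)/(z - 3)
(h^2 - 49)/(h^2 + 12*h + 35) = (h - 7)/(h + 5)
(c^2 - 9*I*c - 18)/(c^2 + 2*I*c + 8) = (c^2 - 9*I*c - 18)/(c^2 + 2*I*c + 8)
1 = 1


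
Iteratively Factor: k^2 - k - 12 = (k - 4)*(k + 3)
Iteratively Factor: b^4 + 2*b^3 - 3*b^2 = (b + 3)*(b^3 - b^2) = b*(b + 3)*(b^2 - b) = b^2*(b + 3)*(b - 1)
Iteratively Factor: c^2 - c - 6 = (c - 3)*(c + 2)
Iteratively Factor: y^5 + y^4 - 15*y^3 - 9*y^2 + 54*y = (y)*(y^4 + y^3 - 15*y^2 - 9*y + 54) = y*(y - 3)*(y^3 + 4*y^2 - 3*y - 18) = y*(y - 3)*(y + 3)*(y^2 + y - 6) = y*(y - 3)*(y - 2)*(y + 3)*(y + 3)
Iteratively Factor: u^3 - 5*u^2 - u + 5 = (u + 1)*(u^2 - 6*u + 5) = (u - 1)*(u + 1)*(u - 5)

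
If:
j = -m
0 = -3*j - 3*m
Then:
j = -m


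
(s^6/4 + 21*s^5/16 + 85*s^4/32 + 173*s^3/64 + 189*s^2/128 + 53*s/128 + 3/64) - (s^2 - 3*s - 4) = s^6/4 + 21*s^5/16 + 85*s^4/32 + 173*s^3/64 + 61*s^2/128 + 437*s/128 + 259/64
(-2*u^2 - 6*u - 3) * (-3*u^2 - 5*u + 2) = 6*u^4 + 28*u^3 + 35*u^2 + 3*u - 6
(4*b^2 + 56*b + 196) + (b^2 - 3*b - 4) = 5*b^2 + 53*b + 192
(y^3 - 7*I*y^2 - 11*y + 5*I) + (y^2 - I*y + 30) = y^3 + y^2 - 7*I*y^2 - 11*y - I*y + 30 + 5*I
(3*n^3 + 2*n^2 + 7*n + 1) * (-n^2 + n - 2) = -3*n^5 + n^4 - 11*n^3 + 2*n^2 - 13*n - 2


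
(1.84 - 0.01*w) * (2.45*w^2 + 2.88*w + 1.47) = -0.0245*w^3 + 4.4792*w^2 + 5.2845*w + 2.7048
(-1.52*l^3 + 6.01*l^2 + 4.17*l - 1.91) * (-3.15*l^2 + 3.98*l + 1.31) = 4.788*l^5 - 24.9811*l^4 + 8.7931*l^3 + 30.4862*l^2 - 2.1391*l - 2.5021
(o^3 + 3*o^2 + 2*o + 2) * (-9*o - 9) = -9*o^4 - 36*o^3 - 45*o^2 - 36*o - 18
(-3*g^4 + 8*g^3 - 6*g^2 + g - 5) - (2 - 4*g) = -3*g^4 + 8*g^3 - 6*g^2 + 5*g - 7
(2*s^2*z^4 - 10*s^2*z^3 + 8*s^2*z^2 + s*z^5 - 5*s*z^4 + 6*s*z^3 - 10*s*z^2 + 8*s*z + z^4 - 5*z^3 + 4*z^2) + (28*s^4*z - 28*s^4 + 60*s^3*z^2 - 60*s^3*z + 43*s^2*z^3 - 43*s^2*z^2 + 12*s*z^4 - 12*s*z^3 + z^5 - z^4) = 28*s^4*z - 28*s^4 + 60*s^3*z^2 - 60*s^3*z + 2*s^2*z^4 + 33*s^2*z^3 - 35*s^2*z^2 + s*z^5 + 7*s*z^4 - 6*s*z^3 - 10*s*z^2 + 8*s*z + z^5 - 5*z^3 + 4*z^2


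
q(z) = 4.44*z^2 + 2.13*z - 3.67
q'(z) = 8.88*z + 2.13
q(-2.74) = 23.83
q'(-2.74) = -22.20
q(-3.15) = 33.68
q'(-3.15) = -25.84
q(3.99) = 75.51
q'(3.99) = 37.56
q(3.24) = 49.84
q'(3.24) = 30.90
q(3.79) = 68.18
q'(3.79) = 35.79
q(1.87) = 15.84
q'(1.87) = 18.74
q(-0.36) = -3.86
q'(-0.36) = -1.07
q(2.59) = 31.63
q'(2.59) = 25.13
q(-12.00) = 610.13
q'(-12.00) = -104.43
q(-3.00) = 29.90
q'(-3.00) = -24.51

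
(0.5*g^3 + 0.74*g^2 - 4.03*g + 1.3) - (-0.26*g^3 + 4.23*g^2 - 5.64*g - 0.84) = 0.76*g^3 - 3.49*g^2 + 1.61*g + 2.14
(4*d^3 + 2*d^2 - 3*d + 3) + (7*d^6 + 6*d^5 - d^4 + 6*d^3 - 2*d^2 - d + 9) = 7*d^6 + 6*d^5 - d^4 + 10*d^3 - 4*d + 12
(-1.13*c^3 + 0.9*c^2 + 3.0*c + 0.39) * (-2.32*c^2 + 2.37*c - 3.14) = 2.6216*c^5 - 4.7661*c^4 - 1.2788*c^3 + 3.3792*c^2 - 8.4957*c - 1.2246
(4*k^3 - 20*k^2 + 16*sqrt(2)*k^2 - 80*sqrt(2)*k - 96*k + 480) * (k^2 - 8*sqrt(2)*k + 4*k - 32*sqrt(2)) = 4*k^5 - 16*sqrt(2)*k^4 - 4*k^4 - 432*k^3 + 16*sqrt(2)*k^3 + 352*k^2 + 1088*sqrt(2)*k^2 - 768*sqrt(2)*k + 7040*k - 15360*sqrt(2)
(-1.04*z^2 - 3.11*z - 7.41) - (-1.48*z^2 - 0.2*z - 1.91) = 0.44*z^2 - 2.91*z - 5.5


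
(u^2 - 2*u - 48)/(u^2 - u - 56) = (u + 6)/(u + 7)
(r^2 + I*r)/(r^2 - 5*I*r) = (r + I)/(r - 5*I)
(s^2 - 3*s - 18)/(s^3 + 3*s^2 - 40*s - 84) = (s + 3)/(s^2 + 9*s + 14)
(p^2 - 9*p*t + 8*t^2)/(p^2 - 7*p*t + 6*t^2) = (p - 8*t)/(p - 6*t)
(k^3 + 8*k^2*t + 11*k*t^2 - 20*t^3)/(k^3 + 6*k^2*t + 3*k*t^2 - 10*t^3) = (k + 4*t)/(k + 2*t)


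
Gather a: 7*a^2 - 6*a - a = 7*a^2 - 7*a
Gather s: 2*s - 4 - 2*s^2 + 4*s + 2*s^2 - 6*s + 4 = 0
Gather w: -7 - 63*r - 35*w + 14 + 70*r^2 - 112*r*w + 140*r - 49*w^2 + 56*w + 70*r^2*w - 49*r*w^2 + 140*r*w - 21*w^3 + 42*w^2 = 70*r^2 + 77*r - 21*w^3 + w^2*(-49*r - 7) + w*(70*r^2 + 28*r + 21) + 7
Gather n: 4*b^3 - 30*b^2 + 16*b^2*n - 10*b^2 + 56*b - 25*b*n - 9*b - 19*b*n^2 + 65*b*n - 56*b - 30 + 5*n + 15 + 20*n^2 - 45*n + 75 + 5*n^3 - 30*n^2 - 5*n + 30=4*b^3 - 40*b^2 - 9*b + 5*n^3 + n^2*(-19*b - 10) + n*(16*b^2 + 40*b - 45) + 90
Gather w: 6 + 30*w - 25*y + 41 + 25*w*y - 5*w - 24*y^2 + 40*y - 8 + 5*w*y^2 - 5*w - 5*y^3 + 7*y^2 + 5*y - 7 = w*(5*y^2 + 25*y + 20) - 5*y^3 - 17*y^2 + 20*y + 32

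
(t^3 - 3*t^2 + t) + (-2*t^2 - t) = t^3 - 5*t^2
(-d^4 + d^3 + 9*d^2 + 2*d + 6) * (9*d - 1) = -9*d^5 + 10*d^4 + 80*d^3 + 9*d^2 + 52*d - 6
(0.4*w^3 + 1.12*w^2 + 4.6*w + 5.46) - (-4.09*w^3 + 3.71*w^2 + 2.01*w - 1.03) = 4.49*w^3 - 2.59*w^2 + 2.59*w + 6.49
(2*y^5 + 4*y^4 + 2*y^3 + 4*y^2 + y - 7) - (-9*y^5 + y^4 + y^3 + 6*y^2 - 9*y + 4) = 11*y^5 + 3*y^4 + y^3 - 2*y^2 + 10*y - 11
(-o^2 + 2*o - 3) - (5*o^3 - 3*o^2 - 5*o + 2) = -5*o^3 + 2*o^2 + 7*o - 5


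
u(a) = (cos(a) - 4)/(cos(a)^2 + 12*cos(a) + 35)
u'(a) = (2*sin(a)*cos(a) + 12*sin(a))*(cos(a) - 4)/(cos(a)^2 + 12*cos(a) + 35)^2 - sin(a)/(cos(a)^2 + 12*cos(a) + 35) = (cos(a)^2 - 8*cos(a) - 83)*sin(a)/(cos(a)^2 + 12*cos(a) + 35)^2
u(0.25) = -0.06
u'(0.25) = -0.01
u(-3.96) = -0.17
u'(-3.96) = -0.08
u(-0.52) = -0.07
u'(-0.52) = 0.02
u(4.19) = -0.15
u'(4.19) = 0.08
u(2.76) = -0.20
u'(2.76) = -0.05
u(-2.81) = -0.20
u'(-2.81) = 0.04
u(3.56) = -0.20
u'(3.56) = 0.05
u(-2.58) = -0.19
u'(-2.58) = 0.06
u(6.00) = -0.06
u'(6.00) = 0.01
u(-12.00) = -0.07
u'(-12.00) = -0.02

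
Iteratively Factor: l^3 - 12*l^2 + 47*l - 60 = (l - 5)*(l^2 - 7*l + 12) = (l - 5)*(l - 3)*(l - 4)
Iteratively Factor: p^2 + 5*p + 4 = (p + 4)*(p + 1)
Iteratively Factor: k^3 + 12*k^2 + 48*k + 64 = (k + 4)*(k^2 + 8*k + 16) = (k + 4)^2*(k + 4)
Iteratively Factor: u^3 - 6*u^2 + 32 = (u + 2)*(u^2 - 8*u + 16) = (u - 4)*(u + 2)*(u - 4)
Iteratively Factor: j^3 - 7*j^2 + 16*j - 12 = (j - 2)*(j^2 - 5*j + 6) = (j - 2)^2*(j - 3)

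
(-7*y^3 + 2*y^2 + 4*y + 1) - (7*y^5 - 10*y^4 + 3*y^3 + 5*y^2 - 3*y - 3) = -7*y^5 + 10*y^4 - 10*y^3 - 3*y^2 + 7*y + 4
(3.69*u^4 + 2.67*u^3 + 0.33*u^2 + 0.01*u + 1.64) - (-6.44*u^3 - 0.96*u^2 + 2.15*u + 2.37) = 3.69*u^4 + 9.11*u^3 + 1.29*u^2 - 2.14*u - 0.73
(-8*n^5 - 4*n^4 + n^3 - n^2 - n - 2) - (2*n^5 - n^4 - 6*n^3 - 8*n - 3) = -10*n^5 - 3*n^4 + 7*n^3 - n^2 + 7*n + 1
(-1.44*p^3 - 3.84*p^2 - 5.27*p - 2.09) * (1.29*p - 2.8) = -1.8576*p^4 - 0.9216*p^3 + 3.9537*p^2 + 12.0599*p + 5.852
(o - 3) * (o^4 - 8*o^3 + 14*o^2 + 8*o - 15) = o^5 - 11*o^4 + 38*o^3 - 34*o^2 - 39*o + 45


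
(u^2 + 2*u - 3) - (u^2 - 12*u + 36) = 14*u - 39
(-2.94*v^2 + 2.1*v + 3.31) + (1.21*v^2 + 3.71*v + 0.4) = -1.73*v^2 + 5.81*v + 3.71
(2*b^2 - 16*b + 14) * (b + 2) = 2*b^3 - 12*b^2 - 18*b + 28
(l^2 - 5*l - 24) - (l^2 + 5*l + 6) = -10*l - 30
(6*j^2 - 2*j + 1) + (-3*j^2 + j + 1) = 3*j^2 - j + 2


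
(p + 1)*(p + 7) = p^2 + 8*p + 7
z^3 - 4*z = z*(z - 2)*(z + 2)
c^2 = c^2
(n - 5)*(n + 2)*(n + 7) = n^3 + 4*n^2 - 31*n - 70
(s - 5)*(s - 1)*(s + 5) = s^3 - s^2 - 25*s + 25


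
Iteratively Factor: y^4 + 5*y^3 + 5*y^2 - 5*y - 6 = (y + 3)*(y^3 + 2*y^2 - y - 2) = (y - 1)*(y + 3)*(y^2 + 3*y + 2) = (y - 1)*(y + 2)*(y + 3)*(y + 1)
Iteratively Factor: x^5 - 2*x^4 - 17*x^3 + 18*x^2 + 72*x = (x)*(x^4 - 2*x^3 - 17*x^2 + 18*x + 72) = x*(x - 3)*(x^3 + x^2 - 14*x - 24) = x*(x - 3)*(x + 2)*(x^2 - x - 12) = x*(x - 4)*(x - 3)*(x + 2)*(x + 3)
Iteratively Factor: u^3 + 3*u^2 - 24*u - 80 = (u + 4)*(u^2 - u - 20) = (u - 5)*(u + 4)*(u + 4)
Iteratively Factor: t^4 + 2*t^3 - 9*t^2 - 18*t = (t + 2)*(t^3 - 9*t) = (t - 3)*(t + 2)*(t^2 + 3*t) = t*(t - 3)*(t + 2)*(t + 3)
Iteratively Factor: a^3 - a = (a - 1)*(a^2 + a) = (a - 1)*(a + 1)*(a)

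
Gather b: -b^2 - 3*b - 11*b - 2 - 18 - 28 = -b^2 - 14*b - 48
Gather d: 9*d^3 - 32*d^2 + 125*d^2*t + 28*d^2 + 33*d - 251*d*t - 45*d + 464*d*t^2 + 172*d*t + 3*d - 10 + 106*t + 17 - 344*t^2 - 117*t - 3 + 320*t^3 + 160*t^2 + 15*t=9*d^3 + d^2*(125*t - 4) + d*(464*t^2 - 79*t - 9) + 320*t^3 - 184*t^2 + 4*t + 4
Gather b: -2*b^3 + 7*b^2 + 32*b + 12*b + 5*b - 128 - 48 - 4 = -2*b^3 + 7*b^2 + 49*b - 180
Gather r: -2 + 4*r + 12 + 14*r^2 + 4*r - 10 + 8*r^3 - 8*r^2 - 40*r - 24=8*r^3 + 6*r^2 - 32*r - 24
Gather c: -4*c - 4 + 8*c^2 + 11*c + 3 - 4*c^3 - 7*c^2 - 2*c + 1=-4*c^3 + c^2 + 5*c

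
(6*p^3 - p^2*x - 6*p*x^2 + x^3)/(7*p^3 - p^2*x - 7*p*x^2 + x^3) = (-6*p + x)/(-7*p + x)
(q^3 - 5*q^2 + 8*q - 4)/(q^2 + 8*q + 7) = (q^3 - 5*q^2 + 8*q - 4)/(q^2 + 8*q + 7)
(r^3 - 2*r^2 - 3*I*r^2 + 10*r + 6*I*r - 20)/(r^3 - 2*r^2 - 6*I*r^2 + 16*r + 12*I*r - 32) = (r - 5*I)/(r - 8*I)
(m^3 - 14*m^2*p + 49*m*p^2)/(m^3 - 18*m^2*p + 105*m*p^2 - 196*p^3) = m/(m - 4*p)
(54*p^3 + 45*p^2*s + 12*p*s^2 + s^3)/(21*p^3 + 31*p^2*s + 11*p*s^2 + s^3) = (18*p^2 + 9*p*s + s^2)/(7*p^2 + 8*p*s + s^2)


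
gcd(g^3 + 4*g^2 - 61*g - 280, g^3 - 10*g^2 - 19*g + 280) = g^2 - 3*g - 40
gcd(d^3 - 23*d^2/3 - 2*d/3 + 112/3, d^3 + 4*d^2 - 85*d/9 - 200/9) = d - 8/3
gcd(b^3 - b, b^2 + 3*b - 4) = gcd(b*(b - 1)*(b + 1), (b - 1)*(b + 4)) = b - 1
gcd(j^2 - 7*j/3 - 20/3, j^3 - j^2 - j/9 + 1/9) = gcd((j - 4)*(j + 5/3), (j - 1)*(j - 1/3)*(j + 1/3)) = 1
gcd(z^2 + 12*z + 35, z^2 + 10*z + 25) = z + 5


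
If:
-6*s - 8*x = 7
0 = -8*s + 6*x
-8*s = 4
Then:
No Solution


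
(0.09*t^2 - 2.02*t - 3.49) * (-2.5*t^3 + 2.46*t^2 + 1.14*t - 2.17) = -0.225*t^5 + 5.2714*t^4 + 3.8584*t^3 - 11.0835*t^2 + 0.4048*t + 7.5733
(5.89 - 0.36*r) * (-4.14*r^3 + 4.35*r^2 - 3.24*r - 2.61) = 1.4904*r^4 - 25.9506*r^3 + 26.7879*r^2 - 18.144*r - 15.3729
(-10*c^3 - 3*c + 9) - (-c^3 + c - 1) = -9*c^3 - 4*c + 10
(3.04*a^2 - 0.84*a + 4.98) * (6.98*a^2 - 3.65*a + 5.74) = 21.2192*a^4 - 16.9592*a^3 + 55.276*a^2 - 22.9986*a + 28.5852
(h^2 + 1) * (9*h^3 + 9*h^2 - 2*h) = 9*h^5 + 9*h^4 + 7*h^3 + 9*h^2 - 2*h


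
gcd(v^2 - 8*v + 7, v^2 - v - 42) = v - 7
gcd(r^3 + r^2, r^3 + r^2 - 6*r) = r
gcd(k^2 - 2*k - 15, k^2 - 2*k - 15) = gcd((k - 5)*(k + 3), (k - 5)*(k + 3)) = k^2 - 2*k - 15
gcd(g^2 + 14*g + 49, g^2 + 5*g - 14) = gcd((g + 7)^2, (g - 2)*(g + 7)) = g + 7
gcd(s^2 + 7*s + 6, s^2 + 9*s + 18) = s + 6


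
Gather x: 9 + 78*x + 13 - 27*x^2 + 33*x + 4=-27*x^2 + 111*x + 26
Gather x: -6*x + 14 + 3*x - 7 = 7 - 3*x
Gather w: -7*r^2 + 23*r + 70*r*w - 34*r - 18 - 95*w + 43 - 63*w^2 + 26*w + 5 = -7*r^2 - 11*r - 63*w^2 + w*(70*r - 69) + 30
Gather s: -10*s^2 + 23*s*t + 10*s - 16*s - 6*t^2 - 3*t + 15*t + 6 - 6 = -10*s^2 + s*(23*t - 6) - 6*t^2 + 12*t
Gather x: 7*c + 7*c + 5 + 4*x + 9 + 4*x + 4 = 14*c + 8*x + 18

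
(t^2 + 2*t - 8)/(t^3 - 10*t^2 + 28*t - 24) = (t + 4)/(t^2 - 8*t + 12)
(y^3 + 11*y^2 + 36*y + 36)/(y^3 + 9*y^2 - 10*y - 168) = (y^2 + 5*y + 6)/(y^2 + 3*y - 28)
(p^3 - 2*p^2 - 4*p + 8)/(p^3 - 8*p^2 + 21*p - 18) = (p^2 - 4)/(p^2 - 6*p + 9)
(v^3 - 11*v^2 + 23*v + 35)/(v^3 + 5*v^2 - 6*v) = (v^3 - 11*v^2 + 23*v + 35)/(v*(v^2 + 5*v - 6))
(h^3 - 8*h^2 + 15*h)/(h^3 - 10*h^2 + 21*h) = (h - 5)/(h - 7)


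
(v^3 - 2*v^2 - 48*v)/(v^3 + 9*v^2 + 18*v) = (v - 8)/(v + 3)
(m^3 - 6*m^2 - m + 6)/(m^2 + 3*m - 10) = (m^3 - 6*m^2 - m + 6)/(m^2 + 3*m - 10)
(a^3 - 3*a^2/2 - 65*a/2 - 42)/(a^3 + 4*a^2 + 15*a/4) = 2*(a^2 - 3*a - 28)/(a*(2*a + 5))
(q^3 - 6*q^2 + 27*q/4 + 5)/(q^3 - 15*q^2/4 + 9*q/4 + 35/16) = 4*(q - 4)/(4*q - 7)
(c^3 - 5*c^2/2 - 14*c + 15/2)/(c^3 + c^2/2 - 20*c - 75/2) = (2*c - 1)/(2*c + 5)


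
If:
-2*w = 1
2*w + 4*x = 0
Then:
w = -1/2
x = 1/4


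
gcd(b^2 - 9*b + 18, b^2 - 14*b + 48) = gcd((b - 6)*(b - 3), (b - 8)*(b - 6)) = b - 6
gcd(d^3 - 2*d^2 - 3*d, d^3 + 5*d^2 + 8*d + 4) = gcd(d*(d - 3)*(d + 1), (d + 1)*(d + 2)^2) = d + 1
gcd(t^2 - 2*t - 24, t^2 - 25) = 1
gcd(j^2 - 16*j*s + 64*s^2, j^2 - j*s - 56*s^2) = -j + 8*s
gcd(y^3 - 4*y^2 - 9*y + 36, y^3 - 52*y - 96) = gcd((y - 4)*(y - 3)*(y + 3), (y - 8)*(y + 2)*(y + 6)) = 1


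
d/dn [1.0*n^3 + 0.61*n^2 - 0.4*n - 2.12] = 3.0*n^2 + 1.22*n - 0.4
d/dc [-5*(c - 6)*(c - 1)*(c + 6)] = -15*c^2 + 10*c + 180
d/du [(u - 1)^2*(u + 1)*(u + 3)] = 4*u^3 + 6*u^2 - 8*u - 2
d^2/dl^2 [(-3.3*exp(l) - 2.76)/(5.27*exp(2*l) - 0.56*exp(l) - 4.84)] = (-91.65057*exp(4*l) - 316.351776*exp(3*l) - 480.598704*exp(2*l) - 273.516288*exp(l) - 69.823776)*exp(l)/(146.363183*exp(6*l) - 46.658472*exp(5*l) - 398.304492*exp(4*l) + 85.527232*exp(3*l) + 365.805264*exp(2*l) - 39.355008*exp(l) - 113.379904)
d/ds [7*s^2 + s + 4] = 14*s + 1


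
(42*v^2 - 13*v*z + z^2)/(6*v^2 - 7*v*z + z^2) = (-7*v + z)/(-v + z)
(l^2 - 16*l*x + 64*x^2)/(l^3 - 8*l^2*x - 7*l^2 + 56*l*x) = (l - 8*x)/(l*(l - 7))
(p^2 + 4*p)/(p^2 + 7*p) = (p + 4)/(p + 7)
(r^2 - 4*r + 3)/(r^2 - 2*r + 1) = (r - 3)/(r - 1)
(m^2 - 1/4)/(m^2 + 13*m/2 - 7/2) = (m + 1/2)/(m + 7)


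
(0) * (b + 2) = 0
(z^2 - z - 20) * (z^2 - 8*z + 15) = z^4 - 9*z^3 + 3*z^2 + 145*z - 300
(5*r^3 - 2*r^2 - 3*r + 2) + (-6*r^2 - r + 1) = 5*r^3 - 8*r^2 - 4*r + 3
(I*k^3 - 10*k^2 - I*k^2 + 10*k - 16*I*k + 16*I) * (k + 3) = I*k^4 - 10*k^3 + 2*I*k^3 - 20*k^2 - 19*I*k^2 + 30*k - 32*I*k + 48*I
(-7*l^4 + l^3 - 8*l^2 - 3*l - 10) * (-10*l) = 70*l^5 - 10*l^4 + 80*l^3 + 30*l^2 + 100*l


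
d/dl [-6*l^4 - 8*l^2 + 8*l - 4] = -24*l^3 - 16*l + 8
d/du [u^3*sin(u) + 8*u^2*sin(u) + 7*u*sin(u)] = u^3*cos(u) + 3*u^2*sin(u) + 8*u^2*cos(u) + 16*u*sin(u) + 7*u*cos(u) + 7*sin(u)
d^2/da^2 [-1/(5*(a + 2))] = -2/(5*(a + 2)^3)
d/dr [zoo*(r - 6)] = zoo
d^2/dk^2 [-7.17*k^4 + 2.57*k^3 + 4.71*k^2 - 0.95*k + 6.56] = -86.04*k^2 + 15.42*k + 9.42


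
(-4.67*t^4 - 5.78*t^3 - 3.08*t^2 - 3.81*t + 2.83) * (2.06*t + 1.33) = -9.6202*t^5 - 18.1179*t^4 - 14.0322*t^3 - 11.945*t^2 + 0.7625*t + 3.7639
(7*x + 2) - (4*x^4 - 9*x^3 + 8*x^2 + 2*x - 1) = -4*x^4 + 9*x^3 - 8*x^2 + 5*x + 3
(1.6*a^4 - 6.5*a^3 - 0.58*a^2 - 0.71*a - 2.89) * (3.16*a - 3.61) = 5.056*a^5 - 26.316*a^4 + 21.6322*a^3 - 0.1498*a^2 - 6.5693*a + 10.4329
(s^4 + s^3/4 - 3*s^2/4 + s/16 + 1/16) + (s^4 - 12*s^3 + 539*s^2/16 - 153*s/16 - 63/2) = 2*s^4 - 47*s^3/4 + 527*s^2/16 - 19*s/2 - 503/16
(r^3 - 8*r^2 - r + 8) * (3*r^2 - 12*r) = 3*r^5 - 36*r^4 + 93*r^3 + 36*r^2 - 96*r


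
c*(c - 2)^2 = c^3 - 4*c^2 + 4*c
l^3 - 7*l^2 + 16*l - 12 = (l - 3)*(l - 2)^2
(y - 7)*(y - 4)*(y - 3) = y^3 - 14*y^2 + 61*y - 84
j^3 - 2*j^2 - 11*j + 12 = (j - 4)*(j - 1)*(j + 3)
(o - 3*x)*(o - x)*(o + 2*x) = o^3 - 2*o^2*x - 5*o*x^2 + 6*x^3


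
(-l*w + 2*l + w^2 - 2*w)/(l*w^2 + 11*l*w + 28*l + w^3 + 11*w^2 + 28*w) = (-l*w + 2*l + w^2 - 2*w)/(l*w^2 + 11*l*w + 28*l + w^3 + 11*w^2 + 28*w)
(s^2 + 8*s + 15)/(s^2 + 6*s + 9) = (s + 5)/(s + 3)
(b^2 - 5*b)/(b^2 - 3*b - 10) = b/(b + 2)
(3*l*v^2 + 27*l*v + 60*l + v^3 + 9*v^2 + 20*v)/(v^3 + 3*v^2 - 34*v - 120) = (3*l + v)/(v - 6)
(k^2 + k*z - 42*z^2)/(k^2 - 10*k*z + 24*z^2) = (-k - 7*z)/(-k + 4*z)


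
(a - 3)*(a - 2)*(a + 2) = a^3 - 3*a^2 - 4*a + 12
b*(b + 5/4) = b^2 + 5*b/4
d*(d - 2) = d^2 - 2*d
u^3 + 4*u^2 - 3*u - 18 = (u - 2)*(u + 3)^2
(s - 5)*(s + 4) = s^2 - s - 20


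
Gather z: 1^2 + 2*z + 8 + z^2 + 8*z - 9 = z^2 + 10*z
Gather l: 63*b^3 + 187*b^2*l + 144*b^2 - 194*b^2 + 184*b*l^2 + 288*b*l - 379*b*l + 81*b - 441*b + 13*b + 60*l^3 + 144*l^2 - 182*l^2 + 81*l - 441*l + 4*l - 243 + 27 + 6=63*b^3 - 50*b^2 - 347*b + 60*l^3 + l^2*(184*b - 38) + l*(187*b^2 - 91*b - 356) - 210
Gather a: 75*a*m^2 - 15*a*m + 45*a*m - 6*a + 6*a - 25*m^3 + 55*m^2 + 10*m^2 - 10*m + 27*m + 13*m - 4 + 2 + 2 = a*(75*m^2 + 30*m) - 25*m^3 + 65*m^2 + 30*m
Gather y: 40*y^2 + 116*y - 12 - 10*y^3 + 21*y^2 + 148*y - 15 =-10*y^3 + 61*y^2 + 264*y - 27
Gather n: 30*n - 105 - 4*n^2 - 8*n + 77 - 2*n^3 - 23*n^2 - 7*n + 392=-2*n^3 - 27*n^2 + 15*n + 364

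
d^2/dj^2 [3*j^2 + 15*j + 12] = 6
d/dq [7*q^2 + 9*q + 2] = 14*q + 9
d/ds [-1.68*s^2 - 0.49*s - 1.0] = -3.36*s - 0.49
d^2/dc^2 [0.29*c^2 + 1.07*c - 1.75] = 0.580000000000000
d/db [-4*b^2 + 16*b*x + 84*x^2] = -8*b + 16*x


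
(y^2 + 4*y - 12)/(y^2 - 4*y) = (y^2 + 4*y - 12)/(y*(y - 4))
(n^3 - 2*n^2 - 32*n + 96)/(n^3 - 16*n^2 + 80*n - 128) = (n + 6)/(n - 8)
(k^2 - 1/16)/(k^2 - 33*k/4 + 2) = (k + 1/4)/(k - 8)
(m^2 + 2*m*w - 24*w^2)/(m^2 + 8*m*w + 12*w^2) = (m - 4*w)/(m + 2*w)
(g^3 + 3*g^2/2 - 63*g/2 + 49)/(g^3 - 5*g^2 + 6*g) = (2*g^2 + 7*g - 49)/(2*g*(g - 3))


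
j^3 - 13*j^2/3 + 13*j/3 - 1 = (j - 3)*(j - 1)*(j - 1/3)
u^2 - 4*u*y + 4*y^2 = (u - 2*y)^2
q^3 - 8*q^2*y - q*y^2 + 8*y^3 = (q - 8*y)*(q - y)*(q + y)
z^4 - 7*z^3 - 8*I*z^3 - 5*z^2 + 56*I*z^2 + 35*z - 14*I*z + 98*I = (z - 7)*(z - 7*I)*(z - 2*I)*(z + I)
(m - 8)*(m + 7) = m^2 - m - 56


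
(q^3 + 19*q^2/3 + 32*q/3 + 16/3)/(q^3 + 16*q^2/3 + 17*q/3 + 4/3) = (3*q + 4)/(3*q + 1)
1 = 1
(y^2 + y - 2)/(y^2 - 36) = (y^2 + y - 2)/(y^2 - 36)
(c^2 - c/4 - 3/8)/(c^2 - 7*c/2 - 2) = (c - 3/4)/(c - 4)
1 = 1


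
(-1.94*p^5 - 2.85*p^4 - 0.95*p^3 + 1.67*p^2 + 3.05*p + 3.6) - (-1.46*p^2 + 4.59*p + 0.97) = -1.94*p^5 - 2.85*p^4 - 0.95*p^3 + 3.13*p^2 - 1.54*p + 2.63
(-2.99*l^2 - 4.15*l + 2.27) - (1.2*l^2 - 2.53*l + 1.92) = -4.19*l^2 - 1.62*l + 0.35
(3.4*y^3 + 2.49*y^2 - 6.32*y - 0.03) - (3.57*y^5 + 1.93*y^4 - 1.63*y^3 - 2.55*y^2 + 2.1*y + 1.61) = -3.57*y^5 - 1.93*y^4 + 5.03*y^3 + 5.04*y^2 - 8.42*y - 1.64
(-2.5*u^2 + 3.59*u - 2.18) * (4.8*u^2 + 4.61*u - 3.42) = -12.0*u^4 + 5.707*u^3 + 14.6359*u^2 - 22.3276*u + 7.4556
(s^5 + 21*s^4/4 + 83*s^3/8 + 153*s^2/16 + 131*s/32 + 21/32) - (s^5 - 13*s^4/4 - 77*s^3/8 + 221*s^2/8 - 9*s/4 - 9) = 17*s^4/2 + 20*s^3 - 289*s^2/16 + 203*s/32 + 309/32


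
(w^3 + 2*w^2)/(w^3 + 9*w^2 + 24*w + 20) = w^2/(w^2 + 7*w + 10)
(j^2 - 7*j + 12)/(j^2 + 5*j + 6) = (j^2 - 7*j + 12)/(j^2 + 5*j + 6)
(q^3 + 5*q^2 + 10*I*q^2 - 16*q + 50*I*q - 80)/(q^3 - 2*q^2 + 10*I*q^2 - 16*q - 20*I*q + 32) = (q + 5)/(q - 2)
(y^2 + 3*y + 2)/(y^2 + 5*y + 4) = (y + 2)/(y + 4)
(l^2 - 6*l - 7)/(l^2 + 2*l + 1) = (l - 7)/(l + 1)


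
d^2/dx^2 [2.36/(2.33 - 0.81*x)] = -3.096792/(0.81*x - 2.33)^3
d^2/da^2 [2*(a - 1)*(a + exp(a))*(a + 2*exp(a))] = 6*a^2*exp(a) + 16*a*exp(2*a) + 18*a*exp(a) + 12*a - 4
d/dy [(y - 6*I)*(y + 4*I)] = 2*y - 2*I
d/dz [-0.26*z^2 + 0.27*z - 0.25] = 0.27 - 0.52*z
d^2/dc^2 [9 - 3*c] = 0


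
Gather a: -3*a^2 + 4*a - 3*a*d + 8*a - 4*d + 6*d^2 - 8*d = -3*a^2 + a*(12 - 3*d) + 6*d^2 - 12*d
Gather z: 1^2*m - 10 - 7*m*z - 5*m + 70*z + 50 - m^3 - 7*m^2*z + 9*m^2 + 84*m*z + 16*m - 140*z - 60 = -m^3 + 9*m^2 + 12*m + z*(-7*m^2 + 77*m - 70) - 20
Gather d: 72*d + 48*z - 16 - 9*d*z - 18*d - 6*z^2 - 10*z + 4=d*(54 - 9*z) - 6*z^2 + 38*z - 12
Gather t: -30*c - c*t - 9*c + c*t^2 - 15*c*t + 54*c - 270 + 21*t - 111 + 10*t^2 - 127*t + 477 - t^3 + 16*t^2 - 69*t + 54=15*c - t^3 + t^2*(c + 26) + t*(-16*c - 175) + 150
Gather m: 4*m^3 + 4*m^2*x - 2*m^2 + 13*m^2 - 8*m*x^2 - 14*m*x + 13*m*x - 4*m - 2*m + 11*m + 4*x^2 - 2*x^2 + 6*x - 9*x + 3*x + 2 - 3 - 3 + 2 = 4*m^3 + m^2*(4*x + 11) + m*(-8*x^2 - x + 5) + 2*x^2 - 2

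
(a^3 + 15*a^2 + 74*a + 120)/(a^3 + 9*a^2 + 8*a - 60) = (a + 4)/(a - 2)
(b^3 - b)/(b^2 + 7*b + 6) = b*(b - 1)/(b + 6)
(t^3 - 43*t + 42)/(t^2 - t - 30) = (t^2 + 6*t - 7)/(t + 5)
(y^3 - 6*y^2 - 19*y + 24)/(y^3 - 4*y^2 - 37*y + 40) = (y + 3)/(y + 5)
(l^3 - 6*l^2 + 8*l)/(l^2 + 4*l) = (l^2 - 6*l + 8)/(l + 4)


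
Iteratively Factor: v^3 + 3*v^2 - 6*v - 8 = (v + 1)*(v^2 + 2*v - 8) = (v - 2)*(v + 1)*(v + 4)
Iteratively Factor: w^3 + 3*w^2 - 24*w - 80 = (w + 4)*(w^2 - w - 20) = (w + 4)^2*(w - 5)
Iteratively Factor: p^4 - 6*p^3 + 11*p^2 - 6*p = (p - 2)*(p^3 - 4*p^2 + 3*p) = (p - 3)*(p - 2)*(p^2 - p) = p*(p - 3)*(p - 2)*(p - 1)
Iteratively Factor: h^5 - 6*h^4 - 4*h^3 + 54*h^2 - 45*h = (h - 1)*(h^4 - 5*h^3 - 9*h^2 + 45*h) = (h - 5)*(h - 1)*(h^3 - 9*h) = (h - 5)*(h - 1)*(h + 3)*(h^2 - 3*h) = (h - 5)*(h - 3)*(h - 1)*(h + 3)*(h)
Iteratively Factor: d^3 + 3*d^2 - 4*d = (d + 4)*(d^2 - d) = d*(d + 4)*(d - 1)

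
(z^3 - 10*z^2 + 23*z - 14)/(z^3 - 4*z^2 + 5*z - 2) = (z - 7)/(z - 1)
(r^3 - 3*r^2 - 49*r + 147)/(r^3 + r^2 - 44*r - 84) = (r^2 + 4*r - 21)/(r^2 + 8*r + 12)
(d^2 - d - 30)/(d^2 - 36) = (d + 5)/(d + 6)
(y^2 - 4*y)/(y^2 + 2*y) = (y - 4)/(y + 2)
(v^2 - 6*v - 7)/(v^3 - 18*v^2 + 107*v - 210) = (v + 1)/(v^2 - 11*v + 30)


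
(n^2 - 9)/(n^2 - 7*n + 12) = (n + 3)/(n - 4)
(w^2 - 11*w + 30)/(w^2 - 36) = (w - 5)/(w + 6)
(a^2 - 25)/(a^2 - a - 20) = (a + 5)/(a + 4)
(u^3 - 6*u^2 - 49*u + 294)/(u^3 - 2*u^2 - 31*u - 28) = (u^2 + u - 42)/(u^2 + 5*u + 4)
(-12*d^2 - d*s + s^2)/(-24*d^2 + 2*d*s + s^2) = (3*d + s)/(6*d + s)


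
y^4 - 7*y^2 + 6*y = y*(y - 2)*(y - 1)*(y + 3)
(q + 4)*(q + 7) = q^2 + 11*q + 28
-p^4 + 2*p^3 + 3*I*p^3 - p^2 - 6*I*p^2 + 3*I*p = p*(p - 3*I)*(I*p - I)^2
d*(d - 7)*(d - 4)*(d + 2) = d^4 - 9*d^3 + 6*d^2 + 56*d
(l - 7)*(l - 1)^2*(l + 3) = l^4 - 6*l^3 - 12*l^2 + 38*l - 21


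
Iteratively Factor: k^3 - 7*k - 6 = (k + 2)*(k^2 - 2*k - 3) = (k + 1)*(k + 2)*(k - 3)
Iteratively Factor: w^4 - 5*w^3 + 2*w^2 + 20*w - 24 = (w - 2)*(w^3 - 3*w^2 - 4*w + 12) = (w - 2)*(w + 2)*(w^2 - 5*w + 6) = (w - 3)*(w - 2)*(w + 2)*(w - 2)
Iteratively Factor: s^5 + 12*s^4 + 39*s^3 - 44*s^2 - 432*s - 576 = (s + 4)*(s^4 + 8*s^3 + 7*s^2 - 72*s - 144) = (s + 3)*(s + 4)*(s^3 + 5*s^2 - 8*s - 48) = (s - 3)*(s + 3)*(s + 4)*(s^2 + 8*s + 16) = (s - 3)*(s + 3)*(s + 4)^2*(s + 4)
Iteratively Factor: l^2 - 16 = (l - 4)*(l + 4)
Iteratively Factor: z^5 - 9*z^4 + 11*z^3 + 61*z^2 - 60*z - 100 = (z - 5)*(z^4 - 4*z^3 - 9*z^2 + 16*z + 20) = (z - 5)^2*(z^3 + z^2 - 4*z - 4) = (z - 5)^2*(z - 2)*(z^2 + 3*z + 2) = (z - 5)^2*(z - 2)*(z + 1)*(z + 2)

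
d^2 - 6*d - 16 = (d - 8)*(d + 2)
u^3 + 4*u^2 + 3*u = u*(u + 1)*(u + 3)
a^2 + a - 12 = (a - 3)*(a + 4)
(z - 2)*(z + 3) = z^2 + z - 6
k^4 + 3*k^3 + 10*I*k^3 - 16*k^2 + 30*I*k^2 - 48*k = k*(k + 3)*(k + 2*I)*(k + 8*I)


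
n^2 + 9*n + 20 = (n + 4)*(n + 5)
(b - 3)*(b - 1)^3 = b^4 - 6*b^3 + 12*b^2 - 10*b + 3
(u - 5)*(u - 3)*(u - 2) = u^3 - 10*u^2 + 31*u - 30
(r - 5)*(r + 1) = r^2 - 4*r - 5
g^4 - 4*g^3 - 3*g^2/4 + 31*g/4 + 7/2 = (g - 7/2)*(g - 2)*(g + 1/2)*(g + 1)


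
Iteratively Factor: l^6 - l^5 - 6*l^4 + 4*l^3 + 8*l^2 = (l - 2)*(l^5 + l^4 - 4*l^3 - 4*l^2) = (l - 2)^2*(l^4 + 3*l^3 + 2*l^2) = (l - 2)^2*(l + 1)*(l^3 + 2*l^2) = l*(l - 2)^2*(l + 1)*(l^2 + 2*l) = l^2*(l - 2)^2*(l + 1)*(l + 2)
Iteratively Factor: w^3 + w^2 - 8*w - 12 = (w + 2)*(w^2 - w - 6) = (w - 3)*(w + 2)*(w + 2)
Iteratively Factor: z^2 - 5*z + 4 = (z - 4)*(z - 1)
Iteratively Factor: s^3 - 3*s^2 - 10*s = (s)*(s^2 - 3*s - 10) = s*(s - 5)*(s + 2)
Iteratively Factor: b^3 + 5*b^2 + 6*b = (b + 3)*(b^2 + 2*b) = (b + 2)*(b + 3)*(b)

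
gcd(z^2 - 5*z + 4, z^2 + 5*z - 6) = z - 1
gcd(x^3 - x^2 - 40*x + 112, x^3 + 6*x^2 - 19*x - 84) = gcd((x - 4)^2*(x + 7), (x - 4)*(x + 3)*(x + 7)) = x^2 + 3*x - 28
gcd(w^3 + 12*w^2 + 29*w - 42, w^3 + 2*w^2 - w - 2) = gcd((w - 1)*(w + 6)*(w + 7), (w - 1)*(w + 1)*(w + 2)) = w - 1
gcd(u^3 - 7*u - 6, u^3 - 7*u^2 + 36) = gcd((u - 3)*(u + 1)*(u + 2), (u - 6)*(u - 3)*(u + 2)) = u^2 - u - 6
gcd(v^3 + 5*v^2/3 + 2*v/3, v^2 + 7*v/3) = v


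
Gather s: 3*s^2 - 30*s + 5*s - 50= 3*s^2 - 25*s - 50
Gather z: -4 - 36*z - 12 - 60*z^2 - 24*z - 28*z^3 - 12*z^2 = -28*z^3 - 72*z^2 - 60*z - 16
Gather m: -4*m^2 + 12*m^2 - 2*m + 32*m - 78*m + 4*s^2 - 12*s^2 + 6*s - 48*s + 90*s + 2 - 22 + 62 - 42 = 8*m^2 - 48*m - 8*s^2 + 48*s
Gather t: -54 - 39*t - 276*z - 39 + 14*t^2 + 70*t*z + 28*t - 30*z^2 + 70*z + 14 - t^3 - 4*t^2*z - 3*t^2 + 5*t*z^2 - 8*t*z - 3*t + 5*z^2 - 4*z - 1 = -t^3 + t^2*(11 - 4*z) + t*(5*z^2 + 62*z - 14) - 25*z^2 - 210*z - 80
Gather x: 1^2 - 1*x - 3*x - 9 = -4*x - 8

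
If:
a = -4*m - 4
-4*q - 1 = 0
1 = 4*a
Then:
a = 1/4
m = -17/16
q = -1/4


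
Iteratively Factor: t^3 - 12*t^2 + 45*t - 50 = (t - 2)*(t^2 - 10*t + 25) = (t - 5)*(t - 2)*(t - 5)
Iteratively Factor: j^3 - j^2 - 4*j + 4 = (j + 2)*(j^2 - 3*j + 2) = (j - 2)*(j + 2)*(j - 1)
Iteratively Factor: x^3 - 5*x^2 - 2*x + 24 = (x - 4)*(x^2 - x - 6) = (x - 4)*(x - 3)*(x + 2)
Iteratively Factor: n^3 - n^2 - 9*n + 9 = (n + 3)*(n^2 - 4*n + 3) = (n - 3)*(n + 3)*(n - 1)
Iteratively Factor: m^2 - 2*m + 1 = (m - 1)*(m - 1)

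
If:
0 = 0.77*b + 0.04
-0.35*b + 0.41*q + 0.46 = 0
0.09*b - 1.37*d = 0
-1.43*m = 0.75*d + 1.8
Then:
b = -0.05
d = -0.00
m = -1.26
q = -1.17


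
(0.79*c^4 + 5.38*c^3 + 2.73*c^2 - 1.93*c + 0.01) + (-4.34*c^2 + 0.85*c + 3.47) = 0.79*c^4 + 5.38*c^3 - 1.61*c^2 - 1.08*c + 3.48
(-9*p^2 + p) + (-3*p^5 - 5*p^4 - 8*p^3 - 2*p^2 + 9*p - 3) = -3*p^5 - 5*p^4 - 8*p^3 - 11*p^2 + 10*p - 3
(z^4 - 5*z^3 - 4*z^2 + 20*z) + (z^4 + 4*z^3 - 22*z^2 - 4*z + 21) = 2*z^4 - z^3 - 26*z^2 + 16*z + 21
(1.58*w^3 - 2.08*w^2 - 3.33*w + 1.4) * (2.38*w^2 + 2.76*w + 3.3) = 3.7604*w^5 - 0.5896*w^4 - 8.4522*w^3 - 12.7228*w^2 - 7.125*w + 4.62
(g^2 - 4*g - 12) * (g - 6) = g^3 - 10*g^2 + 12*g + 72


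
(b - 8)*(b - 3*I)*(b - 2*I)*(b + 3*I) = b^4 - 8*b^3 - 2*I*b^3 + 9*b^2 + 16*I*b^2 - 72*b - 18*I*b + 144*I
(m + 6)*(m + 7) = m^2 + 13*m + 42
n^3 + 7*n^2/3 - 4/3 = (n - 2/3)*(n + 1)*(n + 2)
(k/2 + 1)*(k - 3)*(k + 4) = k^3/2 + 3*k^2/2 - 5*k - 12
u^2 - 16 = (u - 4)*(u + 4)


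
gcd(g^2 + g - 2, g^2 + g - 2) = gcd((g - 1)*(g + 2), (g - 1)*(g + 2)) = g^2 + g - 2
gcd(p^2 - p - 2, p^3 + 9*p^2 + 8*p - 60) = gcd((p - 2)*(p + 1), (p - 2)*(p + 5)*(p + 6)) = p - 2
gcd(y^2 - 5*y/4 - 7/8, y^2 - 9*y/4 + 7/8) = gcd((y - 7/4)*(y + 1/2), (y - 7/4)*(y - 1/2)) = y - 7/4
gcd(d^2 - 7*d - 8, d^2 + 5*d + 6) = 1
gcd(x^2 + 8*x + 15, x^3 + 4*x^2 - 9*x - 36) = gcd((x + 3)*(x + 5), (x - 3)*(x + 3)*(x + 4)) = x + 3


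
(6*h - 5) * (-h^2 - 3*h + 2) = -6*h^3 - 13*h^2 + 27*h - 10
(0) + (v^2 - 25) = v^2 - 25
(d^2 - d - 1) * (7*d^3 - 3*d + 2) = 7*d^5 - 7*d^4 - 10*d^3 + 5*d^2 + d - 2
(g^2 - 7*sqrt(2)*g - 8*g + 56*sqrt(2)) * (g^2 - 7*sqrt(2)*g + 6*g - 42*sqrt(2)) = g^4 - 14*sqrt(2)*g^3 - 2*g^3 + 28*sqrt(2)*g^2 + 50*g^2 - 196*g + 672*sqrt(2)*g - 4704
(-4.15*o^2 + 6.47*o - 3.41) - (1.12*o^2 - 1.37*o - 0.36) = -5.27*o^2 + 7.84*o - 3.05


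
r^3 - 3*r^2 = r^2*(r - 3)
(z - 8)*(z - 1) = z^2 - 9*z + 8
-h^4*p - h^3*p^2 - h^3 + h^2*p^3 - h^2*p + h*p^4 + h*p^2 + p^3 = (-h + p)*(h + p)^2*(h*p + 1)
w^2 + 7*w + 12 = (w + 3)*(w + 4)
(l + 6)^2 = l^2 + 12*l + 36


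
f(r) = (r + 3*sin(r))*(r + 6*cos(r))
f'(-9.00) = -10.47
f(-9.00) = 148.09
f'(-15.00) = -58.07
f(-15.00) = 331.53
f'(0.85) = 3.45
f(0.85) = 14.93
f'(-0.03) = 23.72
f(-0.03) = -0.72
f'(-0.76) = -3.12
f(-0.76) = -10.15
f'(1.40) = -17.75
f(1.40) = 10.54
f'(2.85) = 2.74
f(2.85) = -10.75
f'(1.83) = -22.63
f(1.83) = 1.38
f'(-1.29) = -27.54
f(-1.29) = -1.56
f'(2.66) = -2.80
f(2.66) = -10.76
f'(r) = (1 - 6*sin(r))*(r + 3*sin(r)) + (r + 6*cos(r))*(3*cos(r) + 1) = -(r + 3*sin(r))*(6*sin(r) - 1) + (r + 6*cos(r))*(3*cos(r) + 1)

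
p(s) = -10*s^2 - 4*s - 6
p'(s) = -20*s - 4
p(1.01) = -20.24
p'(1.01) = -24.20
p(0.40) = -9.20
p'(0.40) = -12.00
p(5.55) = -336.22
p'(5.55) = -115.00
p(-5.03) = -238.89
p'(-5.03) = 96.60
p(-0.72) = -8.30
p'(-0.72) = 10.40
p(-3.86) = -139.56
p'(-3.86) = 73.20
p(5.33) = -311.41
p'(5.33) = -110.60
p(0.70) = -13.70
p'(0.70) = -18.00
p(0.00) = -6.00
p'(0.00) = -4.00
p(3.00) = -108.00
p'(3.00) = -64.00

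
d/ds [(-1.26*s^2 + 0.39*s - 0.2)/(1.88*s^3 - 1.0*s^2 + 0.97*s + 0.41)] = (2.3688*s^4 - 1.4664*s^3 + 0.2958*s^2 - 1.4332*s + 0.3539)/(3.5344*s^6 - 3.76*s^5 + 4.6472*s^4 - 0.3984*s^3 + 0.1209*s^2 + 0.7954*s + 0.1681)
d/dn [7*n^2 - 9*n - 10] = 14*n - 9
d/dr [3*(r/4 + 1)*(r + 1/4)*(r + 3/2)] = 9*r^2/4 + 69*r/8 + 177/32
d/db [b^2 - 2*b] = 2*b - 2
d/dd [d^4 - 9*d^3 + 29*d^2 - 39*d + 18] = 4*d^3 - 27*d^2 + 58*d - 39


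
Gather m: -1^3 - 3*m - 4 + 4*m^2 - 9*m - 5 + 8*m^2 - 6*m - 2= 12*m^2 - 18*m - 12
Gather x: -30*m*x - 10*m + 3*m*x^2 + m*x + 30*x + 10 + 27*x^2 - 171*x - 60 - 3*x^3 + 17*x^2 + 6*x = -10*m - 3*x^3 + x^2*(3*m + 44) + x*(-29*m - 135) - 50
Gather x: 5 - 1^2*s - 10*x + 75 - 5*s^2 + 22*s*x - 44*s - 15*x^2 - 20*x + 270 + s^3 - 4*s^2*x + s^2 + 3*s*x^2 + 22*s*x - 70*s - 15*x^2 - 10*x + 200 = s^3 - 4*s^2 - 115*s + x^2*(3*s - 30) + x*(-4*s^2 + 44*s - 40) + 550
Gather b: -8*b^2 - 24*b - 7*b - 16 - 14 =-8*b^2 - 31*b - 30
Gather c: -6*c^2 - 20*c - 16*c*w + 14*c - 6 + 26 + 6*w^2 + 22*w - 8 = -6*c^2 + c*(-16*w - 6) + 6*w^2 + 22*w + 12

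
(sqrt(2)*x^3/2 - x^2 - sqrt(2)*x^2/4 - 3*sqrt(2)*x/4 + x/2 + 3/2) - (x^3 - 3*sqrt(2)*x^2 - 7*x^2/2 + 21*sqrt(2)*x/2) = -x^3 + sqrt(2)*x^3/2 + 5*x^2/2 + 11*sqrt(2)*x^2/4 - 45*sqrt(2)*x/4 + x/2 + 3/2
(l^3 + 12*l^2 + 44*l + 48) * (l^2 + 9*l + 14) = l^5 + 21*l^4 + 166*l^3 + 612*l^2 + 1048*l + 672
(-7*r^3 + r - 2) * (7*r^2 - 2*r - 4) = -49*r^5 + 14*r^4 + 35*r^3 - 16*r^2 + 8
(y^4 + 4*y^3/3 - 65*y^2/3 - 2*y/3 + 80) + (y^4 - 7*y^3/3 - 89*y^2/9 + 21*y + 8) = 2*y^4 - y^3 - 284*y^2/9 + 61*y/3 + 88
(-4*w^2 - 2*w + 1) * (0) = 0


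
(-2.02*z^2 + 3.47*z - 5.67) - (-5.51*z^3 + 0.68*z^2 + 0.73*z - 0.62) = 5.51*z^3 - 2.7*z^2 + 2.74*z - 5.05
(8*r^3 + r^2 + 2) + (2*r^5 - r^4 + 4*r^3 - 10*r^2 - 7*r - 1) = 2*r^5 - r^4 + 12*r^3 - 9*r^2 - 7*r + 1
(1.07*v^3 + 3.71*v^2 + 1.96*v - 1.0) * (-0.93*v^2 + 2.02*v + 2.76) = -0.9951*v^5 - 1.2889*v^4 + 8.6246*v^3 + 15.1288*v^2 + 3.3896*v - 2.76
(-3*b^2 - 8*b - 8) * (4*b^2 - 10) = -12*b^4 - 32*b^3 - 2*b^2 + 80*b + 80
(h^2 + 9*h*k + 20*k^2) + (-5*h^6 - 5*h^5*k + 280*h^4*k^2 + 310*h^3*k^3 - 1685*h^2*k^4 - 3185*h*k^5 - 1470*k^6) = -5*h^6 - 5*h^5*k + 280*h^4*k^2 + 310*h^3*k^3 - 1685*h^2*k^4 + h^2 - 3185*h*k^5 + 9*h*k - 1470*k^6 + 20*k^2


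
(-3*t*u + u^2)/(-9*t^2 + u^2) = u/(3*t + u)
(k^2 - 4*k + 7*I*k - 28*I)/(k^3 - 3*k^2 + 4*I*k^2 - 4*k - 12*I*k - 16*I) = (k + 7*I)/(k^2 + k*(1 + 4*I) + 4*I)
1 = 1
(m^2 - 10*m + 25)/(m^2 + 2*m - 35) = (m - 5)/(m + 7)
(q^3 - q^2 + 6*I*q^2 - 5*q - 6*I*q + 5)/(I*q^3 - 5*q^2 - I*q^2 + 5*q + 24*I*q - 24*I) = (-I*q^2 + 6*q + 5*I)/(q^2 + 5*I*q + 24)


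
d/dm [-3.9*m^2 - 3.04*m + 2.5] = -7.8*m - 3.04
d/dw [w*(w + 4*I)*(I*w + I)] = 3*I*w^2 + 2*w*(-4 + I) - 4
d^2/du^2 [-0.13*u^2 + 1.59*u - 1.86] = -0.260000000000000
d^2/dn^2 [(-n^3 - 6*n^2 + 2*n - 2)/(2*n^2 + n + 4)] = 18*(3*n^3 + 12*n^2 - 12*n - 10)/(8*n^6 + 12*n^5 + 54*n^4 + 49*n^3 + 108*n^2 + 48*n + 64)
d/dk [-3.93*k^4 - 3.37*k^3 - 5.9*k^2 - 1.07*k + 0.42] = -15.72*k^3 - 10.11*k^2 - 11.8*k - 1.07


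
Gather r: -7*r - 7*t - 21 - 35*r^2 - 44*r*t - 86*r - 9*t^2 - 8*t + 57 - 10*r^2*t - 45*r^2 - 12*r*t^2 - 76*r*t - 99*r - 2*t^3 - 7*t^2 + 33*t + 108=r^2*(-10*t - 80) + r*(-12*t^2 - 120*t - 192) - 2*t^3 - 16*t^2 + 18*t + 144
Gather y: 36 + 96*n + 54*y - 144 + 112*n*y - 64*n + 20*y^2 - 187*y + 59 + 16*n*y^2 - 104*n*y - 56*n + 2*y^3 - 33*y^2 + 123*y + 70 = -24*n + 2*y^3 + y^2*(16*n - 13) + y*(8*n - 10) + 21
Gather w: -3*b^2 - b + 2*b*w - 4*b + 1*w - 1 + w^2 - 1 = -3*b^2 - 5*b + w^2 + w*(2*b + 1) - 2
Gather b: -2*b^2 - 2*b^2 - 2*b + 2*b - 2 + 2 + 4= 4 - 4*b^2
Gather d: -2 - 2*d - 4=-2*d - 6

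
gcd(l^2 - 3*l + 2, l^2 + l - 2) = l - 1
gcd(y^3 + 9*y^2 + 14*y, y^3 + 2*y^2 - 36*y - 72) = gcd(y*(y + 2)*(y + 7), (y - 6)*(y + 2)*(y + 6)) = y + 2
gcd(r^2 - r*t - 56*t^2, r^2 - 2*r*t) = 1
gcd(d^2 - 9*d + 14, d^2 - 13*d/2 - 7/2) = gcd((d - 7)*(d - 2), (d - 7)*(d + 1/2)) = d - 7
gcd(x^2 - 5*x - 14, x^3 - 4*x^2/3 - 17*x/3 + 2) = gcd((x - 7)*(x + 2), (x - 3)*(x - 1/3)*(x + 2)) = x + 2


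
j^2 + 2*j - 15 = (j - 3)*(j + 5)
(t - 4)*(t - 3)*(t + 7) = t^3 - 37*t + 84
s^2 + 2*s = s*(s + 2)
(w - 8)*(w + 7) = w^2 - w - 56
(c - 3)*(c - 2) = c^2 - 5*c + 6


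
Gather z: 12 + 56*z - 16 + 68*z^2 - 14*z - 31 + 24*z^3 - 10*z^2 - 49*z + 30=24*z^3 + 58*z^2 - 7*z - 5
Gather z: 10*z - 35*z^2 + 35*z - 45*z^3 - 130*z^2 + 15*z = -45*z^3 - 165*z^2 + 60*z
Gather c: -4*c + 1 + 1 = 2 - 4*c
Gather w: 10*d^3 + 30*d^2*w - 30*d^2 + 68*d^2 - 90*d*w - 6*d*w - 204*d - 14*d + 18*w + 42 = 10*d^3 + 38*d^2 - 218*d + w*(30*d^2 - 96*d + 18) + 42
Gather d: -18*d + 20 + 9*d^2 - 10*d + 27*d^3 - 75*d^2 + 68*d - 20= 27*d^3 - 66*d^2 + 40*d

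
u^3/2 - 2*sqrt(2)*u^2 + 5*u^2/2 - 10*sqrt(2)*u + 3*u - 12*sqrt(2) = (u/2 + 1)*(u + 3)*(u - 4*sqrt(2))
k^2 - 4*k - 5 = (k - 5)*(k + 1)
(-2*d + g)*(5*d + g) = -10*d^2 + 3*d*g + g^2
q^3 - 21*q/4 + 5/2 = (q - 2)*(q - 1/2)*(q + 5/2)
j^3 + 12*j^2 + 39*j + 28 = (j + 1)*(j + 4)*(j + 7)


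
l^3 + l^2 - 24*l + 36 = (l - 3)*(l - 2)*(l + 6)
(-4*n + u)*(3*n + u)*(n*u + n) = -12*n^3*u - 12*n^3 - n^2*u^2 - n^2*u + n*u^3 + n*u^2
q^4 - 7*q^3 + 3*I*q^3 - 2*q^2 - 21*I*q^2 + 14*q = q*(q - 7)*(q + I)*(q + 2*I)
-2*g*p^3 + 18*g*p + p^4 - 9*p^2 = p*(-2*g + p)*(p - 3)*(p + 3)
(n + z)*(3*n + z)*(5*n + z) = 15*n^3 + 23*n^2*z + 9*n*z^2 + z^3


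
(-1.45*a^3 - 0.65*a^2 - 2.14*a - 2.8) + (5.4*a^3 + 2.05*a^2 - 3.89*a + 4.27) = 3.95*a^3 + 1.4*a^2 - 6.03*a + 1.47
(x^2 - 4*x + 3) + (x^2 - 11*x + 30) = 2*x^2 - 15*x + 33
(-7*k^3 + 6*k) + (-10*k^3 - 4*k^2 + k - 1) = -17*k^3 - 4*k^2 + 7*k - 1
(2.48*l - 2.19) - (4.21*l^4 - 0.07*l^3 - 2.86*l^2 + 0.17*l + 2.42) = -4.21*l^4 + 0.07*l^3 + 2.86*l^2 + 2.31*l - 4.61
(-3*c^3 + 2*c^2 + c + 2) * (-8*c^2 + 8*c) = 24*c^5 - 40*c^4 + 8*c^3 - 8*c^2 + 16*c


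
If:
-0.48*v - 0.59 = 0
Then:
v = -1.23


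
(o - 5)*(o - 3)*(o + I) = o^3 - 8*o^2 + I*o^2 + 15*o - 8*I*o + 15*I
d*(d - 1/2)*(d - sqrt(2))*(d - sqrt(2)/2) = d^4 - 3*sqrt(2)*d^3/2 - d^3/2 + d^2 + 3*sqrt(2)*d^2/4 - d/2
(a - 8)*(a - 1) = a^2 - 9*a + 8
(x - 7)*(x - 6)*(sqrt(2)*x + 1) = sqrt(2)*x^3 - 13*sqrt(2)*x^2 + x^2 - 13*x + 42*sqrt(2)*x + 42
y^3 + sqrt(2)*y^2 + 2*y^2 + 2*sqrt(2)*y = y*(y + 2)*(y + sqrt(2))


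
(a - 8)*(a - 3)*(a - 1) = a^3 - 12*a^2 + 35*a - 24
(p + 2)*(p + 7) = p^2 + 9*p + 14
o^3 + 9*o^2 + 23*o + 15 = (o + 1)*(o + 3)*(o + 5)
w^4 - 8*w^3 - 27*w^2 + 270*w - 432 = (w - 8)*(w - 3)^2*(w + 6)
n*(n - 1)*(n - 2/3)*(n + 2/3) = n^4 - n^3 - 4*n^2/9 + 4*n/9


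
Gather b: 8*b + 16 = 8*b + 16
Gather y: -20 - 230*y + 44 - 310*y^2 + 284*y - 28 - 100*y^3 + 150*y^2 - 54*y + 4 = -100*y^3 - 160*y^2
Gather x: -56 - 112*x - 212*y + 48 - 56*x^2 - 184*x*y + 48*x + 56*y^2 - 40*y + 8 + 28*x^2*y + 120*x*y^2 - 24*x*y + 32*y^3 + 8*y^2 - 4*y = x^2*(28*y - 56) + x*(120*y^2 - 208*y - 64) + 32*y^3 + 64*y^2 - 256*y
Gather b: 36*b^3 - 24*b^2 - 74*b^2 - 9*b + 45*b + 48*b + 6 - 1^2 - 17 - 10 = 36*b^3 - 98*b^2 + 84*b - 22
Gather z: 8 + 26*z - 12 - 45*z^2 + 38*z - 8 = -45*z^2 + 64*z - 12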